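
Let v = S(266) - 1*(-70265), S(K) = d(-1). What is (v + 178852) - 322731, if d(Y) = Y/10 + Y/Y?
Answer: -736131/10 ≈ -73613.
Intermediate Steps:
d(Y) = 1 + Y/10 (d(Y) = Y*(⅒) + 1 = Y/10 + 1 = 1 + Y/10)
S(K) = 9/10 (S(K) = 1 + (⅒)*(-1) = 1 - ⅒ = 9/10)
v = 702659/10 (v = 9/10 - 1*(-70265) = 9/10 + 70265 = 702659/10 ≈ 70266.)
(v + 178852) - 322731 = (702659/10 + 178852) - 322731 = 2491179/10 - 322731 = -736131/10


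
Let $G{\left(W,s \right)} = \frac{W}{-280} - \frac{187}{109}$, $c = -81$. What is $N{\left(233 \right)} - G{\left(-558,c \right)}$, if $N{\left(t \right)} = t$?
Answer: $\frac{3551349}{15260} \approx 232.72$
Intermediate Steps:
$G{\left(W,s \right)} = - \frac{187}{109} - \frac{W}{280}$ ($G{\left(W,s \right)} = W \left(- \frac{1}{280}\right) - \frac{187}{109} = - \frac{W}{280} - \frac{187}{109} = - \frac{187}{109} - \frac{W}{280}$)
$N{\left(233 \right)} - G{\left(-558,c \right)} = 233 - \left(- \frac{187}{109} - - \frac{279}{140}\right) = 233 - \left(- \frac{187}{109} + \frac{279}{140}\right) = 233 - \frac{4231}{15260} = \frac{3551349}{15260}$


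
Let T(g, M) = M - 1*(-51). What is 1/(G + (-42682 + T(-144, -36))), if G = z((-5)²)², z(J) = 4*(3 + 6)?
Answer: -1/41371 ≈ -2.4172e-5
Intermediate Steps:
T(g, M) = 51 + M (T(g, M) = M + 51 = 51 + M)
z(J) = 36 (z(J) = 4*9 = 36)
G = 1296 (G = 36² = 1296)
1/(G + (-42682 + T(-144, -36))) = 1/(1296 + (-42682 + (51 - 36))) = 1/(1296 + (-42682 + 15)) = 1/(1296 - 42667) = 1/(-41371) = -1/41371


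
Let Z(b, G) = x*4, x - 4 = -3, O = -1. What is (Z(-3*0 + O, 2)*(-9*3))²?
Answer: 11664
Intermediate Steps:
x = 1 (x = 4 - 3 = 1)
Z(b, G) = 4 (Z(b, G) = 1*4 = 4)
(Z(-3*0 + O, 2)*(-9*3))² = (4*(-9*3))² = (4*(-27))² = (-108)² = 11664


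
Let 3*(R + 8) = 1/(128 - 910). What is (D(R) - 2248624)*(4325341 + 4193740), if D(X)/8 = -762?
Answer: -19208142312320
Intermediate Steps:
R = -18769/2346 (R = -8 + 1/(3*(128 - 910)) = -8 + (⅓)/(-782) = -8 + (⅓)*(-1/782) = -8 - 1/2346 = -18769/2346 ≈ -8.0004)
D(X) = -6096 (D(X) = 8*(-762) = -6096)
(D(R) - 2248624)*(4325341 + 4193740) = (-6096 - 2248624)*(4325341 + 4193740) = -2254720*8519081 = -19208142312320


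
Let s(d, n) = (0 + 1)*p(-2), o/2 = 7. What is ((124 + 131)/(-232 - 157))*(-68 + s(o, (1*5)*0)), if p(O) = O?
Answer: 17850/389 ≈ 45.887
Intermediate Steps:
o = 14 (o = 2*7 = 14)
s(d, n) = -2 (s(d, n) = (0 + 1)*(-2) = 1*(-2) = -2)
((124 + 131)/(-232 - 157))*(-68 + s(o, (1*5)*0)) = ((124 + 131)/(-232 - 157))*(-68 - 2) = (255/(-389))*(-70) = (255*(-1/389))*(-70) = -255/389*(-70) = 17850/389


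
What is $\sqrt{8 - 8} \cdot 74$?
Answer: $0$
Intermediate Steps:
$\sqrt{8 - 8} \cdot 74 = \sqrt{0} \cdot 74 = 0 \cdot 74 = 0$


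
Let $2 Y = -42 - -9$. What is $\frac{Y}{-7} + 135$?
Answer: $\frac{1923}{14} \approx 137.36$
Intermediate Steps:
$Y = - \frac{33}{2}$ ($Y = \frac{-42 - -9}{2} = \frac{-42 + 9}{2} = \frac{1}{2} \left(-33\right) = - \frac{33}{2} \approx -16.5$)
$\frac{Y}{-7} + 135 = \frac{1}{-7} \left(- \frac{33}{2}\right) + 135 = \left(- \frac{1}{7}\right) \left(- \frac{33}{2}\right) + 135 = \frac{33}{14} + 135 = \frac{1923}{14}$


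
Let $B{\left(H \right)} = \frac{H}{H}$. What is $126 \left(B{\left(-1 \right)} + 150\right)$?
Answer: $19026$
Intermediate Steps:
$B{\left(H \right)} = 1$
$126 \left(B{\left(-1 \right)} + 150\right) = 126 \left(1 + 150\right) = 126 \cdot 151 = 19026$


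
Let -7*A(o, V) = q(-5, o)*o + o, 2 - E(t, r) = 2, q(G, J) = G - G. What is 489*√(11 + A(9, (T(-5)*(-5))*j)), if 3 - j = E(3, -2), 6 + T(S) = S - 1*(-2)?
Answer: 978*√119/7 ≈ 1524.1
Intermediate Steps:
T(S) = -4 + S (T(S) = -6 + (S - 1*(-2)) = -6 + (S + 2) = -6 + (2 + S) = -4 + S)
q(G, J) = 0
E(t, r) = 0 (E(t, r) = 2 - 1*2 = 2 - 2 = 0)
j = 3 (j = 3 - 1*0 = 3 + 0 = 3)
A(o, V) = -o/7 (A(o, V) = -(0*o + o)/7 = -(0 + o)/7 = -o/7)
489*√(11 + A(9, (T(-5)*(-5))*j)) = 489*√(11 - ⅐*9) = 489*√(11 - 9/7) = 489*√(68/7) = 489*(2*√119/7) = 978*√119/7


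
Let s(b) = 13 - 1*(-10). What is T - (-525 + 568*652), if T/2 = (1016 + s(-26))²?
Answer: 1789231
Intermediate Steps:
s(b) = 23 (s(b) = 13 + 10 = 23)
T = 2159042 (T = 2*(1016 + 23)² = 2*1039² = 2*1079521 = 2159042)
T - (-525 + 568*652) = 2159042 - (-525 + 568*652) = 2159042 - (-525 + 370336) = 2159042 - 1*369811 = 2159042 - 369811 = 1789231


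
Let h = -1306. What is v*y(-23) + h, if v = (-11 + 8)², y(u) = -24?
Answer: -1522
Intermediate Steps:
v = 9 (v = (-3)² = 9)
v*y(-23) + h = 9*(-24) - 1306 = -216 - 1306 = -1522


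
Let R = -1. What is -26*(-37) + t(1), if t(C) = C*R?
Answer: 961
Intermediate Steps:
t(C) = -C (t(C) = C*(-1) = -C)
-26*(-37) + t(1) = -26*(-37) - 1*1 = 962 - 1 = 961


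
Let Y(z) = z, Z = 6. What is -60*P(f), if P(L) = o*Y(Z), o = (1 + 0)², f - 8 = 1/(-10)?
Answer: -360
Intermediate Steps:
f = 79/10 (f = 8 + 1/(-10) = 8 - ⅒ = 79/10 ≈ 7.9000)
o = 1 (o = 1² = 1)
P(L) = 6 (P(L) = 1*6 = 6)
-60*P(f) = -60*6 = -360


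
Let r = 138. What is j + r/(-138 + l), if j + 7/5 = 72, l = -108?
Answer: 14358/205 ≈ 70.039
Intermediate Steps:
j = 353/5 (j = -7/5 + 72 = 353/5 ≈ 70.600)
j + r/(-138 + l) = 353/5 + 138/(-138 - 108) = 353/5 + 138/(-246) = 353/5 - 1/246*138 = 353/5 - 23/41 = 14358/205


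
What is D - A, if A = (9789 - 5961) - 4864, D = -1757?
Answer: -721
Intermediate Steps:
A = -1036 (A = 3828 - 4864 = -1036)
D - A = -1757 - 1*(-1036) = -1757 + 1036 = -721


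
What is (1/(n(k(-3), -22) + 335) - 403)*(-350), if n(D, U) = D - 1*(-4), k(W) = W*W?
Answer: 24542525/174 ≈ 1.4105e+5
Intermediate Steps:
k(W) = W²
n(D, U) = 4 + D (n(D, U) = D + 4 = 4 + D)
(1/(n(k(-3), -22) + 335) - 403)*(-350) = (1/((4 + (-3)²) + 335) - 403)*(-350) = (1/((4 + 9) + 335) - 403)*(-350) = (1/(13 + 335) - 403)*(-350) = (1/348 - 403)*(-350) = -140243/348*(-350) = 24542525/174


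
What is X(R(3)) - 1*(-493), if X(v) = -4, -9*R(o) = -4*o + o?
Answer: 489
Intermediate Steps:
R(o) = o/3 (R(o) = -(-4*o + o)/9 = -(-1)*o/3 = o/3)
X(R(3)) - 1*(-493) = -4 - 1*(-493) = -4 + 493 = 489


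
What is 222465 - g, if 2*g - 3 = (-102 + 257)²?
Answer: 210451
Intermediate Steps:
g = 12014 (g = 3/2 + (-102 + 257)²/2 = 3/2 + (½)*155² = 3/2 + (½)*24025 = 3/2 + 24025/2 = 12014)
222465 - g = 222465 - 1*12014 = 222465 - 12014 = 210451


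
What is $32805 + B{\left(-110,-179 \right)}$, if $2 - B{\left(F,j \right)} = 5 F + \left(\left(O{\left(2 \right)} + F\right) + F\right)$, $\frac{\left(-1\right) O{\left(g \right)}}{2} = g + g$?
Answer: $33585$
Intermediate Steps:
$O{\left(g \right)} = - 4 g$ ($O{\left(g \right)} = - 2 \left(g + g\right) = - 2 \cdot 2 g = - 4 g$)
$B{\left(F,j \right)} = 10 - 7 F$ ($B{\left(F,j \right)} = 2 - \left(5 F + \left(\left(\left(-4\right) 2 + F\right) + F\right)\right) = 2 - \left(5 F + \left(\left(-8 + F\right) + F\right)\right) = 2 - \left(5 F + \left(-8 + 2 F\right)\right) = 2 - \left(-8 + 7 F\right) = 10 - 7 F$)
$32805 + B{\left(-110,-179 \right)} = 32805 + \left(10 - -770\right) = 32805 + \left(10 + 770\right) = 32805 + 780 = 33585$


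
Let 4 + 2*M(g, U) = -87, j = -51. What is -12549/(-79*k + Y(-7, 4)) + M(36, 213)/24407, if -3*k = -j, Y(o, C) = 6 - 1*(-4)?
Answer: -204230003/22015114 ≈ -9.2768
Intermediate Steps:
Y(o, C) = 10 (Y(o, C) = 6 + 4 = 10)
k = -17 (k = -(-1)*(-51)/3 = -⅓*51 = -17)
M(g, U) = -91/2 (M(g, U) = -2 + (½)*(-87) = -2 - 87/2 = -91/2)
-12549/(-79*k + Y(-7, 4)) + M(36, 213)/24407 = -12549/(-79*(-17) + 10) - 91/2/24407 = -12549/(1343 + 10) - 91/2*1/24407 = -12549/1353 - 91/48814 = -12549*1/1353 - 91/48814 = -4183/451 - 91/48814 = -204230003/22015114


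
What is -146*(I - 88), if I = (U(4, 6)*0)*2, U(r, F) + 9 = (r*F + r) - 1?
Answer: 12848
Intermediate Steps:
U(r, F) = -10 + r + F*r (U(r, F) = -9 + ((r*F + r) - 1) = -9 + ((F*r + r) - 1) = -9 + ((r + F*r) - 1) = -9 + (-1 + r + F*r) = -10 + r + F*r)
I = 0 (I = ((-10 + 4 + 6*4)*0)*2 = ((-10 + 4 + 24)*0)*2 = (18*0)*2 = 0*2 = 0)
-146*(I - 88) = -146*(0 - 88) = -146*(-88) = 12848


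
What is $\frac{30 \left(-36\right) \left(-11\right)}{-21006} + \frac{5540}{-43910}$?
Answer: $- \frac{1181526}{1708099} \approx -0.69172$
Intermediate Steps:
$\frac{30 \left(-36\right) \left(-11\right)}{-21006} + \frac{5540}{-43910} = \left(-1080\right) \left(-11\right) \left(- \frac{1}{21006}\right) + 5540 \left(- \frac{1}{43910}\right) = 11880 \left(- \frac{1}{21006}\right) - \frac{554}{4391} = - \frac{220}{389} - \frac{554}{4391} = - \frac{1181526}{1708099}$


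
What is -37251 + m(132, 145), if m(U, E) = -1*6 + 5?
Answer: -37252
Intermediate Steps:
m(U, E) = -1 (m(U, E) = -6 + 5 = -1)
-37251 + m(132, 145) = -37251 - 1 = -37252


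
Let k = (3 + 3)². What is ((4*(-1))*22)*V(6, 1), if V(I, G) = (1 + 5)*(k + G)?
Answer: -19536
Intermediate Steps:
k = 36 (k = 6² = 36)
V(I, G) = 216 + 6*G (V(I, G) = (1 + 5)*(36 + G) = 6*(36 + G) = 216 + 6*G)
((4*(-1))*22)*V(6, 1) = ((4*(-1))*22)*(216 + 6*1) = (-4*22)*(216 + 6) = -88*222 = -19536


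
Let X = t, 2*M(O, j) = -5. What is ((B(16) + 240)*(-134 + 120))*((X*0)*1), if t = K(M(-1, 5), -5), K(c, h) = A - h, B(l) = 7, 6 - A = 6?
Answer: 0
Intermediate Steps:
A = 0 (A = 6 - 1*6 = 6 - 6 = 0)
M(O, j) = -5/2 (M(O, j) = (½)*(-5) = -5/2)
K(c, h) = -h (K(c, h) = 0 - h = -h)
t = 5 (t = -1*(-5) = 5)
X = 5
((B(16) + 240)*(-134 + 120))*((X*0)*1) = ((7 + 240)*(-134 + 120))*((5*0)*1) = (247*(-14))*(0*1) = -3458*0 = 0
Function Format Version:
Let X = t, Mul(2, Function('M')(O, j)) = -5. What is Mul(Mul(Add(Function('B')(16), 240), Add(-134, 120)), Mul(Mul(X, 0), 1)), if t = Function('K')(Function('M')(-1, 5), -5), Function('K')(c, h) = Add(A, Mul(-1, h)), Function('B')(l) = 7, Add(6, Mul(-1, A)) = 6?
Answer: 0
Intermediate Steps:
A = 0 (A = Add(6, Mul(-1, 6)) = Add(6, -6) = 0)
Function('M')(O, j) = Rational(-5, 2) (Function('M')(O, j) = Mul(Rational(1, 2), -5) = Rational(-5, 2))
Function('K')(c, h) = Mul(-1, h) (Function('K')(c, h) = Add(0, Mul(-1, h)) = Mul(-1, h))
t = 5 (t = Mul(-1, -5) = 5)
X = 5
Mul(Mul(Add(Function('B')(16), 240), Add(-134, 120)), Mul(Mul(X, 0), 1)) = Mul(Mul(Add(7, 240), Add(-134, 120)), Mul(Mul(5, 0), 1)) = Mul(Mul(247, -14), Mul(0, 1)) = Mul(-3458, 0) = 0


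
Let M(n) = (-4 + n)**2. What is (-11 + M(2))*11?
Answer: -77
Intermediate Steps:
(-11 + M(2))*11 = (-11 + (-4 + 2)**2)*11 = (-11 + (-2)**2)*11 = (-11 + 4)*11 = -7*11 = -77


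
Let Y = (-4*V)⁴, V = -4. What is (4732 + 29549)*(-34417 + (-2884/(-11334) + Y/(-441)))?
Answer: -109678756956067/92561 ≈ -1.1849e+9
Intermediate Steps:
Y = 65536 (Y = (-4*(-4))⁴ = 16⁴ = 65536)
(4732 + 29549)*(-34417 + (-2884/(-11334) + Y/(-441))) = (4732 + 29549)*(-34417 + (-2884/(-11334) + 65536/(-441))) = 34281*(-34417 + (-2884*(-1/11334) + 65536*(-1/441))) = 34281*(-34417 + (1442/5667 - 65536/441)) = 34281*(-34417 - 123585530/833049) = 34281*(-28794632963/833049) = -109678756956067/92561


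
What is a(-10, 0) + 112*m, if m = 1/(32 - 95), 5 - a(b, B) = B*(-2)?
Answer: 29/9 ≈ 3.2222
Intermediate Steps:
a(b, B) = 5 + 2*B (a(b, B) = 5 - B*(-2) = 5 - (-2)*B = 5 + 2*B)
m = -1/63 (m = 1/(-63) = -1/63 ≈ -0.015873)
a(-10, 0) + 112*m = (5 + 2*0) + 112*(-1/63) = (5 + 0) - 16/9 = 5 - 16/9 = 29/9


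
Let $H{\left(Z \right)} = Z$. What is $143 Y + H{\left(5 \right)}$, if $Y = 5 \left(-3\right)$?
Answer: $-2140$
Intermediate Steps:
$Y = -15$
$143 Y + H{\left(5 \right)} = 143 \left(-15\right) + 5 = -2145 + 5 = -2140$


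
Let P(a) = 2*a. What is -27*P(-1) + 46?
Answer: 100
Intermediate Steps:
-27*P(-1) + 46 = -54*(-1) + 46 = -27*(-2) + 46 = 54 + 46 = 100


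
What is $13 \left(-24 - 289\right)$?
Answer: $-4069$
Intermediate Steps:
$13 \left(-24 - 289\right) = 13 \left(-313\right) = -4069$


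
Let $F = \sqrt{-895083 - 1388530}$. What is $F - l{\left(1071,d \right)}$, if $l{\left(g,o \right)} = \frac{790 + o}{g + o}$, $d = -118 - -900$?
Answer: $- \frac{1572}{1853} + i \sqrt{2283613} \approx -0.84835 + 1511.2 i$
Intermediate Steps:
$F = i \sqrt{2283613}$ ($F = \sqrt{-2283613} = i \sqrt{2283613} \approx 1511.2 i$)
$d = 782$ ($d = -118 + 900 = 782$)
$l{\left(g,o \right)} = \frac{790 + o}{g + o}$
$F - l{\left(1071,d \right)} = i \sqrt{2283613} - \frac{790 + 782}{1071 + 782} = i \sqrt{2283613} - \frac{1}{1853} \cdot 1572 = i \sqrt{2283613} - \frac{1572}{1853} = - \frac{1572}{1853} + i \sqrt{2283613}$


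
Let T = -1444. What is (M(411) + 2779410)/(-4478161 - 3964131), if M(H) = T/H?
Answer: -571168033/1734891006 ≈ -0.32922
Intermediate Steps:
M(H) = -1444/H
(M(411) + 2779410)/(-4478161 - 3964131) = (-1444/411 + 2779410)/(-4478161 - 3964131) = (-1444*1/411 + 2779410)/(-8442292) = (-1444/411 + 2779410)*(-1/8442292) = (1142336066/411)*(-1/8442292) = -571168033/1734891006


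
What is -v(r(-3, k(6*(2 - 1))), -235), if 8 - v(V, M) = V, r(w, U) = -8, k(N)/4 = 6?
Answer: -16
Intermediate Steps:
k(N) = 24 (k(N) = 4*6 = 24)
v(V, M) = 8 - V
-v(r(-3, k(6*(2 - 1))), -235) = -(8 - 1*(-8)) = -(8 + 8) = -1*16 = -16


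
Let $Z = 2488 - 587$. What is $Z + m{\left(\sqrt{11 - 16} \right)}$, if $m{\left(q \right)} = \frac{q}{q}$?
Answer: $1902$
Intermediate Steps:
$m{\left(q \right)} = 1$
$Z = 1901$ ($Z = 2488 - 587 = 1901$)
$Z + m{\left(\sqrt{11 - 16} \right)} = 1901 + 1 = 1902$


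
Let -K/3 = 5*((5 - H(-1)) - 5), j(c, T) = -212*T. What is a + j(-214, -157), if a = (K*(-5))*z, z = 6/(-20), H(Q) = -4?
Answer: 33194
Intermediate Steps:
K = -60 (K = -15*((5 - 1*(-4)) - 5) = -15*((5 + 4) - 5) = -15*(9 - 5) = -15*4 = -3*20 = -60)
z = -3/10 (z = 6*(-1/20) = -3/10 ≈ -0.30000)
a = -90 (a = -60*(-5)*(-3/10) = 300*(-3/10) = -90)
a + j(-214, -157) = -90 - 212*(-157) = -90 + 33284 = 33194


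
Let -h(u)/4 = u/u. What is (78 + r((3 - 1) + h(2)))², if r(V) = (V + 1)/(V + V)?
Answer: 97969/16 ≈ 6123.1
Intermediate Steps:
h(u) = -4 (h(u) = -4*u/u = -4*1 = -4)
r(V) = (1 + V)/(2*V) (r(V) = (1 + V)/((2*V)) = (1 + V)*(1/(2*V)) = (1 + V)/(2*V))
(78 + r((3 - 1) + h(2)))² = (78 + (1 + ((3 - 1) - 4))/(2*((3 - 1) - 4)))² = (78 + (1 + (2 - 4))/(2*(2 - 4)))² = (78 + (½)*(1 - 2)/(-2))² = (78 + (½)*(-½)*(-1))² = (78 + ¼)² = (313/4)² = 97969/16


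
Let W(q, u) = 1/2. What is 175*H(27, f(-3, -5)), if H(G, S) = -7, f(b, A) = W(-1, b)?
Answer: -1225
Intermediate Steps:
W(q, u) = 1/2 (W(q, u) = 1*(1/2) = 1/2)
f(b, A) = 1/2
175*H(27, f(-3, -5)) = 175*(-7) = -1225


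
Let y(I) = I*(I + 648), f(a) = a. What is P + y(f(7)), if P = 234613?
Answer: 239198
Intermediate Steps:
y(I) = I*(648 + I)
P + y(f(7)) = 234613 + 7*(648 + 7) = 234613 + 7*655 = 234613 + 4585 = 239198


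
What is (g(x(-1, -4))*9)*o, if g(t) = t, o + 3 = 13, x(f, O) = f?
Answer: -90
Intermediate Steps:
o = 10 (o = -3 + 13 = 10)
(g(x(-1, -4))*9)*o = -1*9*10 = -9*10 = -90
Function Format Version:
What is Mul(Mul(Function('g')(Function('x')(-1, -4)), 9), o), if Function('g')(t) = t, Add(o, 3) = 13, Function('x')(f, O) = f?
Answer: -90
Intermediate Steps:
o = 10 (o = Add(-3, 13) = 10)
Mul(Mul(Function('g')(Function('x')(-1, -4)), 9), o) = Mul(Mul(-1, 9), 10) = Mul(-9, 10) = -90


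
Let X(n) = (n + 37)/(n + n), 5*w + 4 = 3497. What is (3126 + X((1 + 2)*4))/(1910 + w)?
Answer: 375365/313032 ≈ 1.1991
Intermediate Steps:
w = 3493/5 (w = -⅘ + (⅕)*3497 = -⅘ + 3497/5 = 3493/5 ≈ 698.60)
X(n) = (37 + n)/(2*n) (X(n) = (37 + n)/((2*n)) = (37 + n)*(1/(2*n)) = (37 + n)/(2*n))
(3126 + X((1 + 2)*4))/(1910 + w) = (3126 + (37 + (1 + 2)*4)/(2*(((1 + 2)*4))))/(1910 + 3493/5) = (3126 + (37 + 3*4)/(2*((3*4))))/(13043/5) = (3126 + (½)*(37 + 12)/12)*(5/13043) = (3126 + (½)*(1/12)*49)*(5/13043) = (3126 + 49/24)*(5/13043) = (75073/24)*(5/13043) = 375365/313032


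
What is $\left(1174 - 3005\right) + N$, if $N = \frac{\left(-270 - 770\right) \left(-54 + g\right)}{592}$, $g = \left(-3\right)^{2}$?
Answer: $- \frac{64822}{37} \approx -1751.9$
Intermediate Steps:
$g = 9$
$N = \frac{2925}{37}$ ($N = \frac{\left(-270 - 770\right) \left(-54 + 9\right)}{592} = \left(-1040\right) \left(-45\right) \frac{1}{592} = 46800 \cdot \frac{1}{592} = \frac{2925}{37} \approx 79.054$)
$\left(1174 - 3005\right) + N = \left(1174 - 3005\right) + \frac{2925}{37} = -1831 + \frac{2925}{37} = - \frac{64822}{37}$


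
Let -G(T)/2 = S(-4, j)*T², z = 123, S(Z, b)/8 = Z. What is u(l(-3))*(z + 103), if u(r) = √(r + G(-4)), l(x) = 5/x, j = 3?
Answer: 226*√9201/3 ≈ 7226.1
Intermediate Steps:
S(Z, b) = 8*Z
G(T) = 64*T² (G(T) = -2*8*(-4)*T² = -(-64)*T² = 64*T²)
u(r) = √(1024 + r) (u(r) = √(r + 64*(-4)²) = √(r + 64*16) = √(r + 1024) = √(1024 + r))
u(l(-3))*(z + 103) = √(1024 + 5/(-3))*(123 + 103) = √(1024 + 5*(-⅓))*226 = √(1024 - 5/3)*226 = √(3067/3)*226 = (√9201/3)*226 = 226*√9201/3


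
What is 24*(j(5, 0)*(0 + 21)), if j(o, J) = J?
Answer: 0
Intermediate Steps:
24*(j(5, 0)*(0 + 21)) = 24*(0*(0 + 21)) = 24*(0*21) = 24*0 = 0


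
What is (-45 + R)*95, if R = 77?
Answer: 3040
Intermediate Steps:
(-45 + R)*95 = (-45 + 77)*95 = 32*95 = 3040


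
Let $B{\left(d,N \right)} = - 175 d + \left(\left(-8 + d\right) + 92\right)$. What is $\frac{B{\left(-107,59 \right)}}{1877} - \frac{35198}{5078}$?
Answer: $\frac{14451055}{4765703} \approx 3.0323$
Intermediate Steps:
$B{\left(d,N \right)} = 84 - 174 d$ ($B{\left(d,N \right)} = - 175 d + \left(84 + d\right) = 84 - 174 d$)
$\frac{B{\left(-107,59 \right)}}{1877} - \frac{35198}{5078} = \frac{84 - -18618}{1877} - \frac{35198}{5078} = \left(84 + 18618\right) \frac{1}{1877} - \frac{17599}{2539} = 18702 \cdot \frac{1}{1877} - \frac{17599}{2539} = \frac{18702}{1877} - \frac{17599}{2539} = \frac{14451055}{4765703}$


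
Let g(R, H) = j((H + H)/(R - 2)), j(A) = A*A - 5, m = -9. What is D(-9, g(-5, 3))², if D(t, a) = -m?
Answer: 81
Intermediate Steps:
j(A) = -5 + A² (j(A) = A² - 5 = -5 + A²)
g(R, H) = -5 + 4*H²/(-2 + R)² (g(R, H) = -5 + ((H + H)/(R - 2))² = -5 + ((2*H)/(-2 + R))² = -5 + (2*H/(-2 + R))² = -5 + 4*H²/(-2 + R)²)
D(t, a) = 9 (D(t, a) = -1*(-9) = 9)
D(-9, g(-5, 3))² = 9² = 81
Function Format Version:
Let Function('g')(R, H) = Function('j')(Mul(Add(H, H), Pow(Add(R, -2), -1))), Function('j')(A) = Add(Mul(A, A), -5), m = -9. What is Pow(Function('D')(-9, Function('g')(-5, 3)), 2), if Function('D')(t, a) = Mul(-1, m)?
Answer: 81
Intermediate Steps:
Function('j')(A) = Add(-5, Pow(A, 2)) (Function('j')(A) = Add(Pow(A, 2), -5) = Add(-5, Pow(A, 2)))
Function('g')(R, H) = Add(-5, Mul(4, Pow(H, 2), Pow(Add(-2, R), -2))) (Function('g')(R, H) = Add(-5, Pow(Mul(Add(H, H), Pow(Add(R, -2), -1)), 2)) = Add(-5, Pow(Mul(Mul(2, H), Pow(Add(-2, R), -1)), 2)) = Add(-5, Pow(Mul(2, H, Pow(Add(-2, R), -1)), 2)) = Add(-5, Mul(4, Pow(H, 2), Pow(Add(-2, R), -2))))
Function('D')(t, a) = 9 (Function('D')(t, a) = Mul(-1, -9) = 9)
Pow(Function('D')(-9, Function('g')(-5, 3)), 2) = Pow(9, 2) = 81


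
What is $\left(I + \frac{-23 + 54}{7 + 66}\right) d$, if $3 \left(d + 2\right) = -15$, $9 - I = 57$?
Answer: $\frac{24311}{73} \approx 333.03$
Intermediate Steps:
$I = -48$ ($I = 9 - 57 = -48$)
$d = -7$ ($d = -2 + \frac{1}{3} \left(-15\right) = -2 - 5 = -7$)
$\left(I + \frac{-23 + 54}{7 + 66}\right) d = \left(-48 + \frac{-23 + 54}{7 + 66}\right) \left(-7\right) = \left(-48 + \frac{31}{73}\right) \left(-7\right) = \left(- \frac{3473}{73}\right) \left(-7\right) = \frac{24311}{73}$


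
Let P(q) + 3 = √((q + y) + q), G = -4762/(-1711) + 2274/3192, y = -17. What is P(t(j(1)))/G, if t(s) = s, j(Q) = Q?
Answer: -2730756/3181853 + 910252*I*√15/3181853 ≈ -0.85823 + 1.108*I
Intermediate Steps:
G = 3181853/910252 (G = -4762*(-1/1711) + 2274*(1/3192) = 4762/1711 + 379/532 = 3181853/910252 ≈ 3.4956)
P(q) = -3 + √(-17 + 2*q) (P(q) = -3 + √((q - 17) + q) = -3 + √((-17 + q) + q) = -3 + √(-17 + 2*q))
P(t(j(1)))/G = (-3 + √(-17 + 2*1))/(3181853/910252) = (-3 + √(-17 + 2))*(910252/3181853) = (-3 + √(-15))*(910252/3181853) = (-3 + I*√15)*(910252/3181853) = -2730756/3181853 + 910252*I*√15/3181853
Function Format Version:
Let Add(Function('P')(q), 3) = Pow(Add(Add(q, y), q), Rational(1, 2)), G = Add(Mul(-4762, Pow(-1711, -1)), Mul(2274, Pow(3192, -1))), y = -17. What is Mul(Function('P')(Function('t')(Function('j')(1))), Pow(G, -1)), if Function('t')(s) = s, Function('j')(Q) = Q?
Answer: Add(Rational(-2730756, 3181853), Mul(Rational(910252, 3181853), I, Pow(15, Rational(1, 2)))) ≈ Add(-0.85823, Mul(1.1080, I))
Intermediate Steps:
G = Rational(3181853, 910252) (G = Add(Mul(-4762, Rational(-1, 1711)), Mul(2274, Rational(1, 3192))) = Add(Rational(4762, 1711), Rational(379, 532)) = Rational(3181853, 910252) ≈ 3.4956)
Function('P')(q) = Add(-3, Pow(Add(-17, Mul(2, q)), Rational(1, 2))) (Function('P')(q) = Add(-3, Pow(Add(Add(q, -17), q), Rational(1, 2))) = Add(-3, Pow(Add(Add(-17, q), q), Rational(1, 2))) = Add(-3, Pow(Add(-17, Mul(2, q)), Rational(1, 2))))
Mul(Function('P')(Function('t')(Function('j')(1))), Pow(G, -1)) = Mul(Add(-3, Pow(Add(-17, Mul(2, 1)), Rational(1, 2))), Pow(Rational(3181853, 910252), -1)) = Mul(Add(-3, Pow(Add(-17, 2), Rational(1, 2))), Rational(910252, 3181853)) = Mul(Add(-3, Pow(-15, Rational(1, 2))), Rational(910252, 3181853)) = Mul(Add(-3, Mul(I, Pow(15, Rational(1, 2)))), Rational(910252, 3181853)) = Add(Rational(-2730756, 3181853), Mul(Rational(910252, 3181853), I, Pow(15, Rational(1, 2))))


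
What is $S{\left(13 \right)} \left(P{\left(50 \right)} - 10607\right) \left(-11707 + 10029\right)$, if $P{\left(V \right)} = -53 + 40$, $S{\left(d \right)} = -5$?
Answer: $-89101800$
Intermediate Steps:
$P{\left(V \right)} = -13$
$S{\left(13 \right)} \left(P{\left(50 \right)} - 10607\right) \left(-11707 + 10029\right) = - 5 \left(-13 - 10607\right) \left(-11707 + 10029\right) = - 5 \left(\left(-10620\right) \left(-1678\right)\right) = \left(-5\right) 17820360 = -89101800$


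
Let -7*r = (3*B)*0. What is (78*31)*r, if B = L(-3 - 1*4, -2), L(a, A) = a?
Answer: 0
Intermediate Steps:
B = -7 (B = -3 - 1*4 = -3 - 4 = -7)
r = 0 (r = -3*(-7)*0/7 = -(-3)*0 = -⅐*0 = 0)
(78*31)*r = (78*31)*0 = 2418*0 = 0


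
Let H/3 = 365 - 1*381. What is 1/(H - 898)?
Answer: -1/946 ≈ -0.0010571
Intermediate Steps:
H = -48 (H = 3*(365 - 1*381) = 3*(365 - 381) = 3*(-16) = -48)
1/(H - 898) = 1/(-48 - 898) = 1/(-946) = -1/946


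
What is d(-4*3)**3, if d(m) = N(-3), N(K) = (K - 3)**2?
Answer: 46656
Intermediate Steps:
N(K) = (-3 + K)**2
d(m) = 36 (d(m) = (-3 - 3)**2 = (-6)**2 = 36)
d(-4*3)**3 = 36**3 = 46656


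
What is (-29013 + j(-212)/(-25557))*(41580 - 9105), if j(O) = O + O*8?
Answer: -8026557079725/8519 ≈ -9.4219e+8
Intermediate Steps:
j(O) = 9*O (j(O) = O + 8*O = 9*O)
(-29013 + j(-212)/(-25557))*(41580 - 9105) = (-29013 + (9*(-212))/(-25557))*(41580 - 9105) = (-29013 - 1908*(-1/25557))*32475 = (-29013 + 636/8519)*32475 = -247161111/8519*32475 = -8026557079725/8519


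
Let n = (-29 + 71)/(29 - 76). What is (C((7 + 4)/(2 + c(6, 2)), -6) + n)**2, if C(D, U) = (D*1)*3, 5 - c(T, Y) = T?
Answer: 2277081/2209 ≈ 1030.8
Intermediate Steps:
c(T, Y) = 5 - T
n = -42/47 (n = 42/(-47) = 42*(-1/47) = -42/47 ≈ -0.89362)
C(D, U) = 3*D (C(D, U) = D*3 = 3*D)
(C((7 + 4)/(2 + c(6, 2)), -6) + n)**2 = (3*((7 + 4)/(2 + (5 - 1*6))) - 42/47)**2 = (3*(11/(2 + (5 - 6))) - 42/47)**2 = (3*(11/(2 - 1)) - 42/47)**2 = (3*(11/1) - 42/47)**2 = (3*(11*1) - 42/47)**2 = (3*11 - 42/47)**2 = (33 - 42/47)**2 = (1509/47)**2 = 2277081/2209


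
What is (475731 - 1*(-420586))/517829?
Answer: 896317/517829 ≈ 1.7309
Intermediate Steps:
(475731 - 1*(-420586))/517829 = (475731 + 420586)*(1/517829) = 896317*(1/517829) = 896317/517829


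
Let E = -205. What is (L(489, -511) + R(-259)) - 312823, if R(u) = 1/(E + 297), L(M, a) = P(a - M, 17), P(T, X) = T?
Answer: -28871715/92 ≈ -3.1382e+5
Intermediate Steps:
L(M, a) = a - M
R(u) = 1/92 (R(u) = 1/(-205 + 297) = 1/92)
(L(489, -511) + R(-259)) - 312823 = ((-511 - 1*489) + 1/92) - 312823 = ((-511 - 489) + 1/92) - 312823 = (-1000 + 1/92) - 312823 = -91999/92 - 312823 = -28871715/92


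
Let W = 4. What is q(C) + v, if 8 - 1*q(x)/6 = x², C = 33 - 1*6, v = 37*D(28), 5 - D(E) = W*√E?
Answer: -4141 - 296*√7 ≈ -4924.1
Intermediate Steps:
D(E) = 5 - 4*√E
v = 185 - 296*√7 (v = 37*(5 - 8*√7) = 185 - 296*√7 ≈ -598.14)
C = 27 (C = 33 - 6 = 27)
q(x) = 48 - 6*x²
q(C) + v = (48 - 6*27²) + (185 - 296*√7) = (48 - 6*729) + (185 - 296*√7) = (48 - 4374) + (185 - 296*√7) = -4326 + (185 - 296*√7) = -4141 - 296*√7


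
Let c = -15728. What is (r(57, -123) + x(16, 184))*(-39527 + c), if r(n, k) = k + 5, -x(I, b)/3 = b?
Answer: 37020850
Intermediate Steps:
x(I, b) = -3*b
r(n, k) = 5 + k
(r(57, -123) + x(16, 184))*(-39527 + c) = ((5 - 123) - 3*184)*(-39527 - 15728) = (-118 - 552)*(-55255) = -670*(-55255) = 37020850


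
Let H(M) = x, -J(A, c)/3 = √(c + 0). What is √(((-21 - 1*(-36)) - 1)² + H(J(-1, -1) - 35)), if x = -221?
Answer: 5*I ≈ 5.0*I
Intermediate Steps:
J(A, c) = -3*√c (J(A, c) = -3*√(c + 0) = -3*√c)
H(M) = -221
√(((-21 - 1*(-36)) - 1)² + H(J(-1, -1) - 35)) = √(((-21 - 1*(-36)) - 1)² - 221) = √(((-21 + 36) - 1)² - 221) = √((15 - 1)² - 221) = √(14² - 221) = √(196 - 221) = √(-25) = 5*I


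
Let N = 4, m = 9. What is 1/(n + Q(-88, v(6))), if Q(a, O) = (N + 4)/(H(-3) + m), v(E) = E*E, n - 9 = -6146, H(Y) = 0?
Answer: -9/55225 ≈ -0.00016297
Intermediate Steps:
n = -6137 (n = 9 - 6146 = -6137)
v(E) = E²
Q(a, O) = 8/9 (Q(a, O) = (4 + 4)/(0 + 9) = 8/9)
1/(n + Q(-88, v(6))) = 1/(-6137 + 8/9) = 1/(-55225/9) = -9/55225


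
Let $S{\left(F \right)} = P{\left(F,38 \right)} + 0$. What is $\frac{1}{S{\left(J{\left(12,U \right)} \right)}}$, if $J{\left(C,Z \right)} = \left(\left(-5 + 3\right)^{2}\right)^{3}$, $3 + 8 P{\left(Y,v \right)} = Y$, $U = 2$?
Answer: $\frac{8}{61} \approx 0.13115$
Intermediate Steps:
$P{\left(Y,v \right)} = - \frac{3}{8} + \frac{Y}{8}$
$J{\left(C,Z \right)} = 64$ ($J{\left(C,Z \right)} = \left(\left(-2\right)^{2}\right)^{3} = 4^{3} = 64$)
$S{\left(F \right)} = - \frac{3}{8} + \frac{F}{8}$ ($S{\left(F \right)} = \left(- \frac{3}{8} + \frac{F}{8}\right) + 0 = - \frac{3}{8} + \frac{F}{8}$)
$\frac{1}{S{\left(J{\left(12,U \right)} \right)}} = \frac{1}{- \frac{3}{8} + \frac{1}{8} \cdot 64} = \frac{1}{- \frac{3}{8} + 8} = \frac{1}{\frac{61}{8}} = \frac{8}{61}$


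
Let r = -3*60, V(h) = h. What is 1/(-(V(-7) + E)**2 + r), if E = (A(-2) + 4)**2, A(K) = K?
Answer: -1/189 ≈ -0.0052910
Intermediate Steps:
E = 4 (E = (-2 + 4)**2 = 2**2 = 4)
r = -180
1/(-(V(-7) + E)**2 + r) = 1/(-(-7 + 4)**2 - 180) = 1/(-1*(-3)**2 - 180) = 1/(-1*9 - 180) = 1/(-9 - 180) = 1/(-189) = -1/189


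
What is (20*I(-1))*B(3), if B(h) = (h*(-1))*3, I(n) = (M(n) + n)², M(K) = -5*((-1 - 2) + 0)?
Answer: -35280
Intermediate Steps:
M(K) = 15 (M(K) = -5*(-3 + 0) = -5*(-3) = 15)
I(n) = (15 + n)²
B(h) = -3*h (B(h) = -h*3 = -3*h)
(20*I(-1))*B(3) = (20*(15 - 1)²)*(-3*3) = (20*14²)*(-9) = (20*196)*(-9) = 3920*(-9) = -35280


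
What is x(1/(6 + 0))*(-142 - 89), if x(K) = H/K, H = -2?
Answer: 2772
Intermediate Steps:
x(K) = -2/K
x(1/(6 + 0))*(-142 - 89) = (-2/(1/(6 + 0)))*(-142 - 89) = -2/(1/6)*(-231) = -2/⅙*(-231) = -2*6*(-231) = -12*(-231) = 2772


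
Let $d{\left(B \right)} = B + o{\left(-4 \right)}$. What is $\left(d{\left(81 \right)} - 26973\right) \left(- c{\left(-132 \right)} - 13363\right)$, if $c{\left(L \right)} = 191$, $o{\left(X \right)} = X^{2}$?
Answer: $364277304$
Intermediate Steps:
$d{\left(B \right)} = 16 + B$ ($d{\left(B \right)} = B + \left(-4\right)^{2} = B + 16 = 16 + B$)
$\left(d{\left(81 \right)} - 26973\right) \left(- c{\left(-132 \right)} - 13363\right) = \left(\left(16 + 81\right) - 26973\right) \left(\left(-1\right) 191 - 13363\right) = \left(97 - 26973\right) \left(-191 - 13363\right) = \left(-26876\right) \left(-13554\right) = 364277304$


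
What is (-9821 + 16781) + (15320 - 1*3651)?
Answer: 18629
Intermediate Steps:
(-9821 + 16781) + (15320 - 1*3651) = 6960 + (15320 - 3651) = 6960 + 11669 = 18629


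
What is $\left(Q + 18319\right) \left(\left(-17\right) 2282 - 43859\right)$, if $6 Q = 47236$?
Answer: $-2164819825$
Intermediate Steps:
$Q = \frac{23618}{3}$ ($Q = \frac{1}{6} \cdot 47236 = \frac{23618}{3} \approx 7872.7$)
$\left(Q + 18319\right) \left(\left(-17\right) 2282 - 43859\right) = \left(\frac{23618}{3} + 18319\right) \left(\left(-17\right) 2282 - 43859\right) = \frac{78575 \left(-38794 - 43859\right)}{3} = \frac{78575}{3} \left(-82653\right) = -2164819825$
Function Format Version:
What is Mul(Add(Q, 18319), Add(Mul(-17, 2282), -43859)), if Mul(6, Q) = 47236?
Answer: -2164819825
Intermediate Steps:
Q = Rational(23618, 3) (Q = Mul(Rational(1, 6), 47236) = Rational(23618, 3) ≈ 7872.7)
Mul(Add(Q, 18319), Add(Mul(-17, 2282), -43859)) = Mul(Add(Rational(23618, 3), 18319), Add(Mul(-17, 2282), -43859)) = Mul(Rational(78575, 3), Add(-38794, -43859)) = Mul(Rational(78575, 3), -82653) = -2164819825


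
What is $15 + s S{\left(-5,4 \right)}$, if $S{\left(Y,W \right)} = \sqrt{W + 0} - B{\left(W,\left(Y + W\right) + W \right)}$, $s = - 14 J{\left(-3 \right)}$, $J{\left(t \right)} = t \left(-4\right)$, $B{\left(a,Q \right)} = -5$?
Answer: $-1161$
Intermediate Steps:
$J{\left(t \right)} = - 4 t$
$s = -168$ ($s = - 14 \left(\left(-4\right) \left(-3\right)\right) = \left(-14\right) 12 = -168$)
$S{\left(Y,W \right)} = 5 + \sqrt{W}$ ($S{\left(Y,W \right)} = \sqrt{W + 0} - -5 = \sqrt{W} + 5 = 5 + \sqrt{W}$)
$15 + s S{\left(-5,4 \right)} = 15 - 168 \left(5 + \sqrt{4}\right) = 15 - 168 \left(5 + 2\right) = 15 - 1176 = -1161$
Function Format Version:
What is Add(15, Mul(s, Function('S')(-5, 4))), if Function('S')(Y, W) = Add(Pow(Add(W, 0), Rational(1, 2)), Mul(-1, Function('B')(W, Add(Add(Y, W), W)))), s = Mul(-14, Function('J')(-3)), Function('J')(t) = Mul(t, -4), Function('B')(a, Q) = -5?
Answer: -1161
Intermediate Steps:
Function('J')(t) = Mul(-4, t)
s = -168 (s = Mul(-14, Mul(-4, -3)) = Mul(-14, 12) = -168)
Function('S')(Y, W) = Add(5, Pow(W, Rational(1, 2))) (Function('S')(Y, W) = Add(Pow(Add(W, 0), Rational(1, 2)), Mul(-1, -5)) = Add(Pow(W, Rational(1, 2)), 5) = Add(5, Pow(W, Rational(1, 2))))
Add(15, Mul(s, Function('S')(-5, 4))) = Add(15, Mul(-168, Add(5, Pow(4, Rational(1, 2))))) = Add(15, Mul(-168, Add(5, 2))) = Add(15, Mul(-168, 7)) = Add(15, -1176) = -1161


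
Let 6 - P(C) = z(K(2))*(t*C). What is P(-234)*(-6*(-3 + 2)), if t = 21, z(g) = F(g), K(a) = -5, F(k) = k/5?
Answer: -29448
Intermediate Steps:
F(k) = k/5 (F(k) = k*(1/5) = k/5)
z(g) = g/5
P(C) = 6 + 21*C (P(C) = 6 - (1/5)*(-5)*21*C = 6 - (-1)*21*C = 6 - (-21)*C = 6 + 21*C)
P(-234)*(-6*(-3 + 2)) = (6 + 21*(-234))*(-6*(-3 + 2)) = (6 - 4914)*(-6*(-1)) = -4908*6 = -29448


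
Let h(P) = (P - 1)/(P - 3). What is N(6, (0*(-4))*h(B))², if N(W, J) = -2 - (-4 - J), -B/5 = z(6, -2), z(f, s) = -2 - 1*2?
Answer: 4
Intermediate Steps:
z(f, s) = -4 (z(f, s) = -2 - 2 = -4)
B = 20 (B = -5*(-4) = 20)
h(P) = (-1 + P)/(-3 + P)
N(W, J) = 2 + J (N(W, J) = -2 + (4 + J) = 2 + J)
N(6, (0*(-4))*h(B))² = (2 + (0*(-4))*((-1 + 20)/(-3 + 20)))² = (2 + 0*(19/17))² = (2 + 0)² = 2² = 4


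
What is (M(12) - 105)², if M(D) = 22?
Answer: 6889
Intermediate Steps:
(M(12) - 105)² = (22 - 105)² = (-83)² = 6889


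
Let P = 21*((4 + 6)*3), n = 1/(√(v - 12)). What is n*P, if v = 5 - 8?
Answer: -42*I*√15 ≈ -162.67*I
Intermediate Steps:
v = -3
n = -I*√15/15 (n = 1/(√(-3 - 12)) = 1/(√(-15)) = 1/(I*√15) = -I*√15/15 ≈ -0.2582*I)
P = 630 (P = 21*(10*3) = 21*30 = 630)
n*P = -I*√15/15*630 = -42*I*√15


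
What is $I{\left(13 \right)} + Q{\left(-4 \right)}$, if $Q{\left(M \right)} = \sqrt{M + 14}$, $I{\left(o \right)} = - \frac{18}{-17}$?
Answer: $\frac{18}{17} + \sqrt{10} \approx 4.2211$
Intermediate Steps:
$I{\left(o \right)} = \frac{18}{17}$ ($I{\left(o \right)} = \left(-18\right) \left(- \frac{1}{17}\right) = \frac{18}{17}$)
$Q{\left(M \right)} = \sqrt{14 + M}$
$I{\left(13 \right)} + Q{\left(-4 \right)} = \frac{18}{17} + \sqrt{14 - 4} = \frac{18}{17} + \sqrt{10}$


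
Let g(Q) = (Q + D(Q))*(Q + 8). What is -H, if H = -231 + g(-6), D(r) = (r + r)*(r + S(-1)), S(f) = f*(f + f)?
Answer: 147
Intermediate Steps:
S(f) = 2*f**2 (S(f) = f*(2*f) = 2*f**2)
D(r) = 2*r*(2 + r) (D(r) = (r + r)*(r + 2*(-1)**2) = (2*r)*(r + 2*1) = (2*r)*(r + 2) = (2*r)*(2 + r) = 2*r*(2 + r))
g(Q) = (8 + Q)*(Q + 2*Q*(2 + Q)) (g(Q) = (Q + 2*Q*(2 + Q))*(Q + 8) = (Q + 2*Q*(2 + Q))*(8 + Q) = (8 + Q)*(Q + 2*Q*(2 + Q)))
H = -147 (H = -231 - 6*(40 + 2*(-6)**2 + 21*(-6)) = -231 - 6*(40 + 2*36 - 126) = -231 - 6*(40 + 72 - 126) = -231 - 6*(-14) = -231 + 84 = -147)
-H = -1*(-147) = 147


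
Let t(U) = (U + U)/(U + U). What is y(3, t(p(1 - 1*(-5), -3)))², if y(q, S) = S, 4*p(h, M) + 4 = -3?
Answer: 1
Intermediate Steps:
p(h, M) = -7/4 (p(h, M) = -1 + (¼)*(-3) = -1 - ¾ = -7/4)
t(U) = 1 (t(U) = (2*U)/((2*U)) = (2*U)*(1/(2*U)) = 1)
y(3, t(p(1 - 1*(-5), -3)))² = 1² = 1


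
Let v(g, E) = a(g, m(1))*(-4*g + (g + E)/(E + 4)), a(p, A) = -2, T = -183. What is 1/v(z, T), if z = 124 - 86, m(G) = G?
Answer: 179/54126 ≈ 0.0033071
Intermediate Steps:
z = 38
v(g, E) = 8*g - 2*(E + g)/(4 + E) (v(g, E) = -2*(-4*g + (g + E)/(E + 4)) = -2*(-4*g + (E + g)/(4 + E)) = 8*g - 2*(E + g)/(4 + E))
1/v(z, T) = 1/(2*(-1*(-183) + 15*38 + 4*(-183)*38)/(4 - 183)) = 1/(2*(183 + 570 - 27816)/(-179)) = 1/(2*(-1/179)*(-27063)) = 1/(54126/179) = 179/54126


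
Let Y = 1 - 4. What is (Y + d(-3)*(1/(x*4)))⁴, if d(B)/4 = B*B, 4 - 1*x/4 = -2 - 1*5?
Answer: 228886641/3748096 ≈ 61.067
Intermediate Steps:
x = 44 (x = 16 - 4*(-2 - 1*5) = 16 - 4*(-2 - 5) = 16 - 4*(-7) = 16 + 28 = 44)
d(B) = 4*B² (d(B) = 4*(B*B) = 4*B²)
Y = -3
(Y + d(-3)*(1/(x*4)))⁴ = (-3 + (4*(-3)²)*(1/(44*4)))⁴ = (-3 + (4*9)*((1/44)*(¼)))⁴ = (-3 + 36*(1/176))⁴ = (-3 + 9/44)⁴ = (-123/44)⁴ = 228886641/3748096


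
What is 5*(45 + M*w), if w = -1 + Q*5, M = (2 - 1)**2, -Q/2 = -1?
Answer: 270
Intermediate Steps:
Q = 2 (Q = -2*(-1) = 2)
M = 1 (M = 1**2 = 1)
w = 9 (w = -1 + 2*5 = -1 + 10 = 9)
5*(45 + M*w) = 5*(45 + 1*9) = 5*(45 + 9) = 5*54 = 270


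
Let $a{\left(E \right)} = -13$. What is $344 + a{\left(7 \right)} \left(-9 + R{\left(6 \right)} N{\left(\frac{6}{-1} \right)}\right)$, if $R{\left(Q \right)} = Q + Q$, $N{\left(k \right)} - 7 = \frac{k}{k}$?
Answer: $-787$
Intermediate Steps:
$N{\left(k \right)} = 8$ ($N{\left(k \right)} = 7 + \frac{k}{k} = 7 + 1 = 8$)
$R{\left(Q \right)} = 2 Q$
$344 + a{\left(7 \right)} \left(-9 + R{\left(6 \right)} N{\left(\frac{6}{-1} \right)}\right) = 344 - 13 \left(-9 + 2 \cdot 6 \cdot 8\right) = 344 - 13 \left(-9 + 12 \cdot 8\right) = 344 - 13 \left(-9 + 96\right) = 344 - 1131 = -787$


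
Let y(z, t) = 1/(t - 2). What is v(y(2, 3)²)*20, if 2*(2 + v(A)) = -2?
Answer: -60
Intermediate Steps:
y(z, t) = 1/(-2 + t)
v(A) = -3 (v(A) = -2 + (½)*(-2) = -2 - 1 = -3)
v(y(2, 3)²)*20 = -3*20 = -60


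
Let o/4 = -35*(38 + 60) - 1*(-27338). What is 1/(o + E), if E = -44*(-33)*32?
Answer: 1/142096 ≈ 7.0375e-6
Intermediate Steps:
E = 46464 (E = 1452*32 = 46464)
o = 95632 (o = 4*(-35*(38 + 60) - 1*(-27338)) = 4*(-35*98 + 27338) = 4*(-3430 + 27338) = 4*23908 = 95632)
1/(o + E) = 1/(95632 + 46464) = 1/142096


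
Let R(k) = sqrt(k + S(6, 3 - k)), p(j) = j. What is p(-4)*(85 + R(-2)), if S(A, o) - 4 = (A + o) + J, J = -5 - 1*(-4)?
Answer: -340 - 8*sqrt(3) ≈ -353.86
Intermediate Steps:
J = -1 (J = -5 + 4 = -1)
S(A, o) = 3 + A + o (S(A, o) = 4 + ((A + o) - 1) = 4 + (-1 + A + o) = 3 + A + o)
R(k) = 2*sqrt(3) (R(k) = sqrt(k + (3 + 6 + (3 - k))) = sqrt(k + (12 - k)) = sqrt(12) = 2*sqrt(3))
p(-4)*(85 + R(-2)) = -4*(85 + 2*sqrt(3)) = -340 - 8*sqrt(3)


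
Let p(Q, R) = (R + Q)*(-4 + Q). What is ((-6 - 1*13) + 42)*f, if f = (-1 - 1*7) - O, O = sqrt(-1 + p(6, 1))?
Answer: -184 - 23*sqrt(13) ≈ -266.93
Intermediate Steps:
p(Q, R) = (-4 + Q)*(Q + R) (p(Q, R) = (Q + R)*(-4 + Q) = (-4 + Q)*(Q + R))
O = sqrt(13) (O = sqrt(-1 + (6**2 - 4*6 - 4*1 + 6*1)) = sqrt(-1 + (36 - 24 - 4 + 6)) = sqrt(-1 + 14) = sqrt(13) ≈ 3.6056)
f = -8 - sqrt(13) (f = (-1 - 1*7) - sqrt(13) = (-1 - 7) - sqrt(13) = -8 - sqrt(13) ≈ -11.606)
((-6 - 1*13) + 42)*f = ((-6 - 1*13) + 42)*(-8 - sqrt(13)) = ((-6 - 13) + 42)*(-8 - sqrt(13)) = (-19 + 42)*(-8 - sqrt(13)) = 23*(-8 - sqrt(13)) = -184 - 23*sqrt(13)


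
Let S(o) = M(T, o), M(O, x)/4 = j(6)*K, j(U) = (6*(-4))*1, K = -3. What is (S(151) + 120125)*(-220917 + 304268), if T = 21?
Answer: 10036543963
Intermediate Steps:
j(U) = -24 (j(U) = -24*1 = -24)
M(O, x) = 288 (M(O, x) = 4*(-24*(-3)) = 4*72 = 288)
S(o) = 288
(S(151) + 120125)*(-220917 + 304268) = (288 + 120125)*(-220917 + 304268) = 120413*83351 = 10036543963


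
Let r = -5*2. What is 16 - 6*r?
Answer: 76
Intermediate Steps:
r = -10
16 - 6*r = 16 - 6*(-10) = 16 + 60 = 76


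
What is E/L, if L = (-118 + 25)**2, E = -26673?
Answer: -8891/2883 ≈ -3.0839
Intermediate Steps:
L = 8649 (L = (-93)**2 = 8649)
E/L = -26673/8649 = -26673*1/8649 = -8891/2883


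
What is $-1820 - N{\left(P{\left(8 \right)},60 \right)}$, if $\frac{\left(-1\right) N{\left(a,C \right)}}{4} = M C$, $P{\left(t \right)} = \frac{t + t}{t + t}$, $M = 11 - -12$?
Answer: $3700$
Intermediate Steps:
$M = 23$ ($M = 11 + 12 = 23$)
$P{\left(t \right)} = 1$ ($P{\left(t \right)} = \frac{2 t}{2 t} = 2 t \frac{1}{2 t} = 1$)
$N{\left(a,C \right)} = - 92 C$ ($N{\left(a,C \right)} = - 4 \cdot 23 C = - 92 C$)
$-1820 - N{\left(P{\left(8 \right)},60 \right)} = -1820 - \left(-92\right) 60 = -1820 - -5520 = -1820 + 5520 = 3700$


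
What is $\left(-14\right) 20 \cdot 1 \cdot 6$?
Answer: $-1680$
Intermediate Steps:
$\left(-14\right) 20 \cdot 1 \cdot 6 = \left(-280\right) 6 = -1680$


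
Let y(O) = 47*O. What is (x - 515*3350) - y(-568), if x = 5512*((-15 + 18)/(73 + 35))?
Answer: -15285608/9 ≈ -1.6984e+6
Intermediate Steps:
x = 1378/9 (x = 5512*(3/108) = 5512*(3*(1/108)) = 5512*(1/36) = 1378/9 ≈ 153.11)
(x - 515*3350) - y(-568) = (1378/9 - 515*3350) - 47*(-568) = (1378/9 - 1*1725250) - 1*(-26696) = (1378/9 - 1725250) + 26696 = -15525872/9 + 26696 = -15285608/9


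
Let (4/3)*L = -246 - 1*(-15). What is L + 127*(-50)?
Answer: -26093/4 ≈ -6523.3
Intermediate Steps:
L = -693/4 (L = 3*(-246 - 1*(-15))/4 = 3*(-246 + 15)/4 = (3/4)*(-231) = -693/4 ≈ -173.25)
L + 127*(-50) = -693/4 + 127*(-50) = -693/4 - 6350 = -26093/4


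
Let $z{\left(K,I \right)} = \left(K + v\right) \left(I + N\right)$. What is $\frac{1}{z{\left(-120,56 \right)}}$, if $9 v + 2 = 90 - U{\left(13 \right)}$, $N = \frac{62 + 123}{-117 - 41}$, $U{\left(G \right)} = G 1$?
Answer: $- \frac{474}{2902105} \approx -0.00016333$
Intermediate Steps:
$U{\left(G \right)} = G$
$N = - \frac{185}{158}$ ($N = \frac{185}{-158} = 185 \left(- \frac{1}{158}\right) = - \frac{185}{158} \approx -1.1709$)
$v = \frac{25}{3}$ ($v = - \frac{2}{9} + \frac{90 - 13}{9} = - \frac{2}{9} + \frac{1}{9} \cdot 77 = - \frac{2}{9} + \frac{77}{9} = \frac{25}{3} \approx 8.3333$)
$z{\left(K,I \right)} = \left(- \frac{185}{158} + I\right) \left(\frac{25}{3} + K\right)$ ($z{\left(K,I \right)} = \left(K + \frac{25}{3}\right) \left(I - \frac{185}{158}\right) = \left(\frac{25}{3} + K\right) \left(- \frac{185}{158} + I\right) = \left(- \frac{185}{158} + I\right) \left(\frac{25}{3} + K\right)$)
$\frac{1}{z{\left(-120,56 \right)}} = \frac{1}{- \frac{4625}{474} - - \frac{11100}{79} + \frac{25}{3} \cdot 56 + 56 \left(-120\right)} = \frac{1}{- \frac{4625}{474} + \frac{11100}{79} + \frac{1400}{3} - 6720} = \frac{1}{- \frac{2902105}{474}} = - \frac{474}{2902105}$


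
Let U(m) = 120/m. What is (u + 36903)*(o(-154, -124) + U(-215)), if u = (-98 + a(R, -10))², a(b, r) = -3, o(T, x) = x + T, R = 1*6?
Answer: -564211712/43 ≈ -1.3121e+7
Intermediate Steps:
R = 6
o(T, x) = T + x
u = 10201 (u = (-98 - 3)² = (-101)² = 10201)
(u + 36903)*(o(-154, -124) + U(-215)) = (10201 + 36903)*((-154 - 124) + 120/(-215)) = 47104*(-278 + 120*(-1/215)) = 47104*(-278 - 24/43) = 47104*(-11978/43) = -564211712/43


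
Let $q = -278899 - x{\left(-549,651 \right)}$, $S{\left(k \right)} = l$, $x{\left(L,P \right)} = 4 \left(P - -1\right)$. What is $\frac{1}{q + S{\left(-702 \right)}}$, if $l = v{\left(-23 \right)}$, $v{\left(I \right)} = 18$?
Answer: $- \frac{1}{281489} \approx -3.5525 \cdot 10^{-6}$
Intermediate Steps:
$x{\left(L,P \right)} = 4 + 4 P$ ($x{\left(L,P \right)} = 4 \left(P + \left(-3 + 4\right)\right) = 4 \left(P + 1\right) = 4 \left(1 + P\right) = 4 + 4 P$)
$l = 18$
$S{\left(k \right)} = 18$
$q = -281507$ ($q = -278899 - \left(4 + 4 \cdot 651\right) = -278899 - \left(4 + 2604\right) = -278899 - 2608 = -281507$)
$\frac{1}{q + S{\left(-702 \right)}} = \frac{1}{-281507 + 18} = \frac{1}{-281489} = - \frac{1}{281489}$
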